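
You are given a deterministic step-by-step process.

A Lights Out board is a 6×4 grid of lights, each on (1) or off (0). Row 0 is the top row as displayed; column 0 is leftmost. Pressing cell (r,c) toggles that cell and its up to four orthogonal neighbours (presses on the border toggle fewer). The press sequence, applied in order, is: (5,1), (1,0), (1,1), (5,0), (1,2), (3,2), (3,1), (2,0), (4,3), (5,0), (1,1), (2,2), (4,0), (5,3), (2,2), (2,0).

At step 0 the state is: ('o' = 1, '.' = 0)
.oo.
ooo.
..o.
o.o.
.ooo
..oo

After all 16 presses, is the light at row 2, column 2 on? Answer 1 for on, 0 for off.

1

step 0: .oo.
ooo.
..o.
o.o.
.ooo
..oo
step 1: .oo.
ooo.
..o.
o.o.
..oo
oo.o
step 2: ooo.
..o.
o.o.
o.o.
..oo
oo.o
step 3: o.o.
oo..
ooo.
o.o.
..oo
oo.o
step 4: o.o.
oo..
ooo.
o.o.
o.oo
...o
step 5: o...
o.oo
oo..
o.o.
o.oo
...o
step 6: o...
o.oo
ooo.
oo.o
o..o
...o
step 7: o...
o.oo
o.o.
..oo
oo.o
...o
step 8: o...
..oo
.oo.
o.oo
oo.o
...o
step 9: o...
..oo
.oo.
o.o.
ooo.
....
step 10: o...
..oo
.oo.
o.o.
.oo.
oo..
step 11: oo..
oo.o
..o.
o.o.
.oo.
oo..
step 12: oo..
oooo
.o.o
o...
.oo.
oo..
step 13: oo..
oooo
.o.o
....
o.o.
.o..
step 14: oo..
oooo
.o.o
....
o.oo
.ooo
step 15: oo..
oo.o
..o.
..o.
o.oo
.ooo
step 16: oo..
.o.o
ooo.
o.o.
o.oo
.ooo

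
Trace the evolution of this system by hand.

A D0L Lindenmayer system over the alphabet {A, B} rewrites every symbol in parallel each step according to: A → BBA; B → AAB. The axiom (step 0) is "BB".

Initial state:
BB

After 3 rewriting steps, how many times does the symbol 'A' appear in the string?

28

[0] BB
[1] AABAAB
[2] BBABBAAABBBABBAAAB
[3] AABAABBBAAABAABBBABBABBAAABAABAABBBAAABAABBBABBABBAAAB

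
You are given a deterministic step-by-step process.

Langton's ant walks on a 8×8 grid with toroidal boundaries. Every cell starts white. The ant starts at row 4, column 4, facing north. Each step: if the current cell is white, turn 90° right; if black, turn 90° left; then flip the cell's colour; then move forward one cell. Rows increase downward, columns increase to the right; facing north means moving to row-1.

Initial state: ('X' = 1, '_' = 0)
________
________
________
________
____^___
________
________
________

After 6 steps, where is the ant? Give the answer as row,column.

step 0: ________
________
________
________
____^___
________
________
________
step 1: ________
________
________
________
____X>__
________
________
________
step 2: ________
________
________
________
____XX__
_____v__
________
________
step 3: ________
________
________
________
____XX__
____<X__
________
________
step 4: ________
________
________
________
____^X__
____XX__
________
________
step 5: ________
________
________
________
___<_X__
____XX__
________
________
step 6: ________
________
________
___^____
___X_X__
____XX__
________
________

3,3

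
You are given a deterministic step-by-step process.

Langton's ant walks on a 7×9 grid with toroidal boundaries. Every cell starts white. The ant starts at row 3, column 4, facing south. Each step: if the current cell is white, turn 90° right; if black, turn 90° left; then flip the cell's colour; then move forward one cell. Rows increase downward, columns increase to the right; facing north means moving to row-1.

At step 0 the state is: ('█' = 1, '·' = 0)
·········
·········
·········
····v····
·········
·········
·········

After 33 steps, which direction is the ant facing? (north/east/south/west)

west

gen 0: ·········
·········
·········
····v····
·········
·········
·········
gen 1: ·········
·········
·········
···<█····
·········
·········
·········
gen 2: ·········
·········
···^·····
···██····
·········
·········
·········
gen 3: ·········
·········
···█>····
···██····
·········
·········
·········
gen 4: ·········
·········
···██····
···█v····
·········
·········
·········
gen 5: ·········
·········
···██····
···█·>···
·········
·········
·········
gen 6: ·········
·········
···██····
···█·█···
·····v···
·········
·········
gen 7: ·········
·········
···██····
···█·█···
····<█···
·········
·········
gen 8: ·········
·········
···██····
···█^█···
····██···
·········
·········
gen 9: ·········
·········
···██····
···██>···
····██···
·········
·········
gen 10: ·········
·········
···██^···
···██····
····██···
·········
·········
gen 11: ·········
·········
···███>··
···██····
····██···
·········
·········
gen 12: ·········
·········
···████··
···██·v··
····██···
·········
·········
gen 13: ·········
·········
···████··
···██<█··
····██···
·········
·········
gen 14: ·········
·········
···██^█··
···████··
····██···
·········
·········
gen 15: ·········
·········
···█<·█··
···████··
····██···
·········
·········
gen 16: ·········
·········
···█··█··
···█v██··
····██···
·········
·········
gen 17: ·········
·········
···█··█··
···█·>█··
····██···
·········
·········
gen 18: ·········
·········
···█·^█··
···█··█··
····██···
·········
·········
gen 19: ·········
·········
···█·█>··
···█··█··
····██···
·········
·········
gen 20: ·········
······^··
···█·█···
···█··█··
····██···
·········
·········
gen 21: ·········
······█>·
···█·█···
···█··█··
····██···
·········
·········
gen 22: ·········
······██·
···█·█·v·
···█··█··
····██···
·········
·········
gen 23: ·········
······██·
···█·█<█·
···█··█··
····██···
·········
·········
gen 24: ·········
······^█·
···█·███·
···█··█··
····██···
·········
·········
gen 25: ·········
·····<·█·
···█·███·
···█··█··
····██···
·········
·········
gen 26: ·····^···
·····█·█·
···█·███·
···█··█··
····██···
·········
·········
gen 27: ·····█>··
·····█·█·
···█·███·
···█··█··
····██···
·········
·········
gen 28: ·····██··
·····█v█·
···█·███·
···█··█··
····██···
·········
·········
gen 29: ·····██··
·····<██·
···█·███·
···█··█··
····██···
·········
·········
gen 30: ·····██··
······██·
···█·v██·
···█··█··
····██···
·········
·········
gen 31: ·····██··
······██·
···█··>█·
···█··█··
····██···
·········
·········
gen 32: ·····██··
······^█·
···█···█·
···█··█··
····██···
·········
·········
gen 33: ·····██··
·····<·█·
···█···█·
···█··█··
····██···
·········
·········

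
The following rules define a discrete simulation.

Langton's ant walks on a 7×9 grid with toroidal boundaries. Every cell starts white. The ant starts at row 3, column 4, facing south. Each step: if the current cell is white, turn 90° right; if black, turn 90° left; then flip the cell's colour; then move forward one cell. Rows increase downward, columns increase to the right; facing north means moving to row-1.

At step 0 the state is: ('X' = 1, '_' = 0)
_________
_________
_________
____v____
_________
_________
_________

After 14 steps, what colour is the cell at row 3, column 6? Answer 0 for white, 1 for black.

step 0: _________
_________
_________
____v____
_________
_________
_________
step 1: _________
_________
_________
___<X____
_________
_________
_________
step 2: _________
_________
___^_____
___XX____
_________
_________
_________
step 3: _________
_________
___X>____
___XX____
_________
_________
_________
step 4: _________
_________
___XX____
___Xv____
_________
_________
_________
step 5: _________
_________
___XX____
___X_>___
_________
_________
_________
step 6: _________
_________
___XX____
___X_X___
_____v___
_________
_________
step 7: _________
_________
___XX____
___X_X___
____<X___
_________
_________
step 8: _________
_________
___XX____
___X^X___
____XX___
_________
_________
step 9: _________
_________
___XX____
___XX>___
____XX___
_________
_________
step 10: _________
_________
___XX^___
___XX____
____XX___
_________
_________
step 11: _________
_________
___XXX>__
___XX____
____XX___
_________
_________
step 12: _________
_________
___XXXX__
___XX_v__
____XX___
_________
_________
step 13: _________
_________
___XXXX__
___XX<X__
____XX___
_________
_________
step 14: _________
_________
___XX^X__
___XXXX__
____XX___
_________
_________

1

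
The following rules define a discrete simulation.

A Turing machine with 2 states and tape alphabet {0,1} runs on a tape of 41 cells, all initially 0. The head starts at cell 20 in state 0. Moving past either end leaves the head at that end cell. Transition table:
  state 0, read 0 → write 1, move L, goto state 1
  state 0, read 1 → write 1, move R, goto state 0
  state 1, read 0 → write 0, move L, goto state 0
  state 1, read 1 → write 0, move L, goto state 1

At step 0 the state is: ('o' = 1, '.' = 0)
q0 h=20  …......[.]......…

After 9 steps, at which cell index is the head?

[0] q0 h=20  …......[.]......…
[1] q1 h=19  …......[.]o.....…
[2] q0 h=18  …......[.].o....…
[3] q1 h=17  …......[.]o.o...…
[4] q0 h=16  …......[.].o.o..…
[5] q1 h=15  …......[.]o.o.o.…
[6] q0 h=14  …......[.].o.o.o…
[7] q1 h=13  …......[.]o.o.o.…
[8] q0 h=12  …......[.].o.o.o…
[9] q1 h=11  …......[.]o.o.o.…

11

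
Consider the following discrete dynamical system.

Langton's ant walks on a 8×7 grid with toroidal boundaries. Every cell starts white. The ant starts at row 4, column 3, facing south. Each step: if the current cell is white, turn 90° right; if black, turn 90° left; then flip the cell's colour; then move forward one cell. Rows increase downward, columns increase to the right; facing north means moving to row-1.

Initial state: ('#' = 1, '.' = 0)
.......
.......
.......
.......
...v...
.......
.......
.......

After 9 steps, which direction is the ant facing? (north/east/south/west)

t=0: .......
.......
.......
.......
...v...
.......
.......
.......
t=1: .......
.......
.......
.......
..<#...
.......
.......
.......
t=2: .......
.......
.......
..^....
..##...
.......
.......
.......
t=3: .......
.......
.......
..#>...
..##...
.......
.......
.......
t=4: .......
.......
.......
..##...
..#v...
.......
.......
.......
t=5: .......
.......
.......
..##...
..#.>..
.......
.......
.......
t=6: .......
.......
.......
..##...
..#.#..
....v..
.......
.......
t=7: .......
.......
.......
..##...
..#.#..
...<#..
.......
.......
t=8: .......
.......
.......
..##...
..#^#..
...##..
.......
.......
t=9: .......
.......
.......
..##...
..##>..
...##..
.......
.......

east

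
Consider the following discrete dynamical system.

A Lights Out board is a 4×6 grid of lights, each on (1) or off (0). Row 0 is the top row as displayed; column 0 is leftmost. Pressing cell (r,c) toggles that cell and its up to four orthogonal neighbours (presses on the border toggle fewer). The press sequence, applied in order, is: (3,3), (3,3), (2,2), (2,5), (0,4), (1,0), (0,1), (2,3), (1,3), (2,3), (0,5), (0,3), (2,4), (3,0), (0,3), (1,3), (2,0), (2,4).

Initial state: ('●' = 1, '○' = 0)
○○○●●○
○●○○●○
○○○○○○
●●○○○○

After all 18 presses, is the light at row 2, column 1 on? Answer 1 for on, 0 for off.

step 0: ○○○●●○
○●○○●○
○○○○○○
●●○○○○
step 1: ○○○●●○
○●○○●○
○○○●○○
●●●●●○
step 2: ○○○●●○
○●○○●○
○○○○○○
●●○○○○
step 3: ○○○●●○
○●●○●○
○●●●○○
●●●○○○
step 4: ○○○●●○
○●●○●●
○●●●●●
●●●○○●
step 5: ○○○○○●
○●●○○●
○●●●●●
●●●○○●
step 6: ●○○○○●
●○●○○●
●●●●●●
●●●○○●
step 7: ○●●○○●
●●●○○●
●●●●●●
●●●○○●
step 8: ○●●○○●
●●●●○●
●●○○○●
●●●●○●
step 9: ○●●●○●
●●○○●●
●●○●○●
●●●●○●
step 10: ○●●●○●
●●○●●●
●●●○●●
●●●○○●
step 11: ○●●●●○
●●○●●○
●●●○●●
●●●○○●
step 12: ○●○○○○
●●○○●○
●●●○●●
●●●○○●
step 13: ○●○○○○
●●○○○○
●●●●○○
●●●○●●
step 14: ○●○○○○
●●○○○○
○●●●○○
○○●○●●
step 15: ○●●●●○
●●○●○○
○●●●○○
○○●○●●
step 16: ○●●○●○
●●●○●○
○●●○○○
○○●○●●
step 17: ○●●○●○
○●●○●○
●○●○○○
●○●○●●
step 18: ○●●○●○
○●●○○○
●○●●●●
●○●○○●

0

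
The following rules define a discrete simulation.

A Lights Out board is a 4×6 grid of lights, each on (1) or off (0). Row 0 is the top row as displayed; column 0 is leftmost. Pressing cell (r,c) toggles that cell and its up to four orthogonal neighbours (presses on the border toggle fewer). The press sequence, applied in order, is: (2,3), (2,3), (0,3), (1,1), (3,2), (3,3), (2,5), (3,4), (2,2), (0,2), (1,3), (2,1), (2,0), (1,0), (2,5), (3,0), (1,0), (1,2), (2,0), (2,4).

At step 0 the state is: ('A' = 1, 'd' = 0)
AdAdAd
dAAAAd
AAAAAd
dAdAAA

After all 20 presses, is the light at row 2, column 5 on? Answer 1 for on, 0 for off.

1

step 0: AdAdAd
dAAAAd
AAAAAd
dAdAAA
step 1: AdAdAd
dAAdAd
AAdddd
dAddAA
step 2: AdAdAd
dAAAAd
AAAAAd
dAdAAA
step 3: AddAdd
dAAdAd
AAAAAd
dAdAAA
step 4: AAdAdd
AdddAd
AdAAAd
dAdAAA
step 5: AAdAdd
AdddAd
AddAAd
ddAdAA
step 6: AAdAdd
AdddAd
AdddAd
dddAdA
step 7: AAdAdd
AdddAA
AddddA
dddAdd
step 8: AAdAdd
AdddAA
AdddAA
ddddAA
step 9: AAdAdd
AdAdAA
AAAAAA
ddAdAA
step 10: AdAddd
AdddAA
AAAAAA
ddAdAA
step 11: AdAAdd
AdAAdA
AAAdAA
ddAdAA
step 12: AdAAdd
AAAAdA
ddddAA
dAAdAA
step 13: AdAAdd
dAAAdA
AAddAA
AAAdAA
step 14: ddAAdd
AdAAdA
dAddAA
AAAdAA
step 15: ddAAdd
AdAAdd
dAdddd
AAAdAd
step 16: ddAAdd
AdAAdd
AAdddd
ddAdAd
step 17: AdAAdd
dAAAdd
dAdddd
ddAdAd
step 18: AddAdd
dddddd
dAAddd
ddAdAd
step 19: AddAdd
Addddd
AdAddd
AdAdAd
step 20: AddAdd
AdddAd
AdAAAA
AdAddd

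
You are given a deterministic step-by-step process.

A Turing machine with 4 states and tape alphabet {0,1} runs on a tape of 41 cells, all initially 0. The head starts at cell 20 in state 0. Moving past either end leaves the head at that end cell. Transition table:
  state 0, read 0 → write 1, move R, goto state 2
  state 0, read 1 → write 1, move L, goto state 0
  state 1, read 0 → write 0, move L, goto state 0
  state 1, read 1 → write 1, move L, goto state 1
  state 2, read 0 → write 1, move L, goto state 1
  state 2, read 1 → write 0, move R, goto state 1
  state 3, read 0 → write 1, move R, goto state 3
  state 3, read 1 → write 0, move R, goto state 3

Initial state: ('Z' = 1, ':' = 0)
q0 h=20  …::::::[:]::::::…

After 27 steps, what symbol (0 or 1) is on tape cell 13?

t=0: q0 h=20  …::::::[:]::::::…
t=1: q2 h=21  …:::::Z[:]::::::…
t=2: q1 h=20  …::::::[Z]Z:::::…
t=3: q1 h=19  …::::::[:]ZZ::::…
t=4: q0 h=18  …::::::[:]:ZZ:::…
t=5: q2 h=19  …:::::Z[:]ZZ::::…
t=6: q1 h=18  …::::::[Z]ZZZ:::…
t=7: q1 h=17  …::::::[:]ZZZZ::…
t=8: q0 h=16  …::::::[:]:ZZZZ:…
t=9: q2 h=17  …:::::Z[:]ZZZZ::…
t=10: q1 h=16  …::::::[Z]ZZZZZ:…
t=11: q1 h=15  …::::::[:]ZZZZZZ…
t=12: q0 h=14  …::::::[:]:ZZZZZ…
t=13: q2 h=15  …:::::Z[:]ZZZZZZ…
t=14: q1 h=14  …::::::[Z]ZZZZZZ…
t=15: q1 h=13  …::::::[:]ZZZZZZ…
t=16: q0 h=12  …::::::[:]:ZZZZZ…
t=17: q2 h=13  …:::::Z[:]ZZZZZZ…
t=18: q1 h=12  …::::::[Z]ZZZZZZ…
t=19: q1 h=11  …::::::[:]ZZZZZZ…
t=20: q0 h=10  …::::::[:]:ZZZZZ…
t=21: q2 h=11  …:::::Z[:]ZZZZZZ…
t=22: q1 h=10  …::::::[Z]ZZZZZZ…
t=23: q1 h= 9  …::::::[:]ZZZZZZ…
t=24: q0 h= 8  …::::::[:]:ZZZZZ…
t=25: q2 h= 9  …:::::Z[:]ZZZZZZ…
t=26: q1 h= 8  …::::::[Z]ZZZZZZ…
t=27: q1 h= 7  …::::::[:]ZZZZZZ…

1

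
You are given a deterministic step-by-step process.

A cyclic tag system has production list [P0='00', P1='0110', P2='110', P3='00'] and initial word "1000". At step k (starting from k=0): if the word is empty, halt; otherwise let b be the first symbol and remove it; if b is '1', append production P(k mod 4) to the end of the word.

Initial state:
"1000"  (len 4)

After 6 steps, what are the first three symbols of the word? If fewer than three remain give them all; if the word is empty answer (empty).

(empty)

[0] "1000"  (len 4)
[1] "00000"  (len 5)
[2] "0000"  (len 4)
[3] "000"  (len 3)
[4] "00"  (len 2)
[5] "0"  (len 1)
[6] (halted — word empty)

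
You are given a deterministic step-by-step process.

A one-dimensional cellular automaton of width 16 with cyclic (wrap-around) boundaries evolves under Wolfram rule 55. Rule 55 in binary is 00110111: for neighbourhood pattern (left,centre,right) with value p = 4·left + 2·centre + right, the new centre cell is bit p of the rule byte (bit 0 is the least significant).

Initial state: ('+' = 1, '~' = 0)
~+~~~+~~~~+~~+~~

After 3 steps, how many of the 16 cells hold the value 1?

gen 0: ~+~~~+~~~~+~~+~~
gen 1: ++++++++++++++++
gen 2: ~~~~~~~~~~~~~~~~
gen 3: ++++++++++++++++

16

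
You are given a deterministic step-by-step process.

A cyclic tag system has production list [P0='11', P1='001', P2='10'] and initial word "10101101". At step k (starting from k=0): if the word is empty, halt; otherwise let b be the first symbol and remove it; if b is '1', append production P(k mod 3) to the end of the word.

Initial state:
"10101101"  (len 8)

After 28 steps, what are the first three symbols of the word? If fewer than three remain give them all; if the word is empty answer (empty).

step 0: "10101101"  (len 8)
step 1: "010110111"  (len 9)
step 2: "10110111"  (len 8)
step 3: "011011110"  (len 9)
step 4: "11011110"  (len 8)
step 5: "1011110001"  (len 10)
step 6: "01111000110"  (len 11)
step 7: "1111000110"  (len 10)
step 8: "111000110001"  (len 12)
step 9: "1100011000110"  (len 13)
step 10: "10001100011011"  (len 14)
step 11: "0001100011011001"  (len 16)
step 12: "001100011011001"  (len 15)
step 13: "01100011011001"  (len 14)
step 14: "1100011011001"  (len 13)
step 15: "10001101100110"  (len 14)
step 16: "000110110011011"  (len 15)
step 17: "00110110011011"  (len 14)
step 18: "0110110011011"  (len 13)
step 19: "110110011011"  (len 12)
step 20: "10110011011001"  (len 14)
step 21: "011001101100110"  (len 15)
step 22: "11001101100110"  (len 14)
step 23: "1001101100110001"  (len 16)
step 24: "00110110011000110"  (len 17)
step 25: "0110110011000110"  (len 16)
step 26: "110110011000110"  (len 15)
step 27: "1011001100011010"  (len 16)
step 28: "01100110001101011"  (len 17)

011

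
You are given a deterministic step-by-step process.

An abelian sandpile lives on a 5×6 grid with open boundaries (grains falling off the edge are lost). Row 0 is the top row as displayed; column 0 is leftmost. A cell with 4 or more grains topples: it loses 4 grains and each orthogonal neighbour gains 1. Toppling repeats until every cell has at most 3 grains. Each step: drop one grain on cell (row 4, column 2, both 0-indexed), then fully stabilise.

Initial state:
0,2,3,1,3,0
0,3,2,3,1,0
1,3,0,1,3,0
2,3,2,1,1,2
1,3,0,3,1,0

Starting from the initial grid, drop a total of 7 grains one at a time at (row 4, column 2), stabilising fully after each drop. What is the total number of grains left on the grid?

step 0: 0,2,3,1,3,0
0,3,2,3,1,0
1,3,0,1,3,0
2,3,2,1,1,2
1,3,0,3,1,0
step 1: 0,2,3,1,3,0
0,3,2,3,1,0
1,3,0,1,3,0
2,3,2,1,1,2
1,3,1,3,1,0
step 2: 0,2,3,1,3,0
0,3,2,3,1,0
1,3,0,1,3,0
2,3,2,1,1,2
1,3,2,3,1,0
step 3: 0,2,3,1,3,0
0,3,2,3,1,0
1,3,0,1,3,0
2,3,2,1,1,2
1,3,3,3,1,0
step 4: 0,3,3,1,3,0
1,0,3,3,1,0
2,1,2,1,3,0
3,2,0,3,1,2
2,1,3,0,2,0
step 5: 0,3,3,1,3,0
1,0,3,3,1,0
2,1,2,1,3,0
3,2,1,3,1,2
2,2,0,1,2,0
step 6: 0,3,3,1,3,0
1,0,3,3,1,0
2,1,2,1,3,0
3,2,1,3,1,2
2,2,1,1,2,0
step 7: 0,3,3,1,3,0
1,0,3,3,1,0
2,1,2,1,3,0
3,2,1,3,1,2
2,2,2,1,2,0

48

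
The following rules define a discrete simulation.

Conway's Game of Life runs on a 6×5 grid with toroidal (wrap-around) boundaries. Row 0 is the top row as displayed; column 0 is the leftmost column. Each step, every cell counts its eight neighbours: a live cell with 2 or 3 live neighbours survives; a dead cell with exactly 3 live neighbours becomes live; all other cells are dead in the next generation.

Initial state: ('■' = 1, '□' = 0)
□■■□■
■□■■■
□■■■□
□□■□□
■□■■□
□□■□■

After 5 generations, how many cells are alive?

2

0) □■■□■
■□■■■
□■■■□
□□■□□
■□■■□
□□■□■
1) □□□□□
□□□□□
■□□□□
□□□□■
□□■□■
□□□□■
2) □□□□□
□□□□□
□□□□□
■□□■■
■□□□■
□□□■□
3) □□□□□
□□□□□
□□□□■
■□□■□
■□□□□
□□□□■
4) □□□□□
□□□□□
□□□□■
■□□□□
■□□□□
□□□□□
5) □□□□□
□□□□□
□□□□□
■□□□■
□□□□□
□□□□□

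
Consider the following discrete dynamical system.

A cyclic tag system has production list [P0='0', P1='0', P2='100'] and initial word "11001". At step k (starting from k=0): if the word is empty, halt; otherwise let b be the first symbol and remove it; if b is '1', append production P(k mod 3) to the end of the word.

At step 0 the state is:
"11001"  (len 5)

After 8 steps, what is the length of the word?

0

gen 0: "11001"  (len 5)
gen 1: "10010"  (len 5)
gen 2: "00100"  (len 5)
gen 3: "0100"  (len 4)
gen 4: "100"  (len 3)
gen 5: "000"  (len 3)
gen 6: "00"  (len 2)
gen 7: "0"  (len 1)
gen 8: (halted — word empty)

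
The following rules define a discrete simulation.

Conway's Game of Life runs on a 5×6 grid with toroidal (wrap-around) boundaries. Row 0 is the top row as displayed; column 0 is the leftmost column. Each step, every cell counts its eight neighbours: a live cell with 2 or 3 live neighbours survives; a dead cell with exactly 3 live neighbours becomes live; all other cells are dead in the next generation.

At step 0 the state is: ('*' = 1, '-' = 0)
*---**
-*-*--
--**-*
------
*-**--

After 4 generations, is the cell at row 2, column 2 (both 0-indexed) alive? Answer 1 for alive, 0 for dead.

1

0) *---**
-*-*--
--**-*
------
*-**--
1) *---**
-*-*--
--***-
-*--*-
**-**-
2) ------
**----
-*--*-
**----
-***--
3) *-----
**----
--*--*
*--*--
***---
4) --*--*
**---*
--*--*
*--*-*
*-*--*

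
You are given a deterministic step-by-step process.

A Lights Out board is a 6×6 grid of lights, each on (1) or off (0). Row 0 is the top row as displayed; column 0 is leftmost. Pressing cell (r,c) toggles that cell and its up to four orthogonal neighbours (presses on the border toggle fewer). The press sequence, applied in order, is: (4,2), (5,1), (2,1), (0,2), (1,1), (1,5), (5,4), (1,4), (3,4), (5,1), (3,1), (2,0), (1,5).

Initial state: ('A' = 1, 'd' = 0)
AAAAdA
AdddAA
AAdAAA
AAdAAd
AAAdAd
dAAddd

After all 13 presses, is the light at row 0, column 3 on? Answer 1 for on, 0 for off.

k=0  AAAAdA
AdddAA
AAdAAA
AAdAAd
AAAdAd
dAAddd
k=1  AAAAdA
AdddAA
AAdAAA
AAAAAd
AddAAd
dAdddd
k=2  AAAAdA
AdddAA
AAdAAA
AAAAAd
AAdAAd
AdAddd
k=3  AAAAdA
AAddAA
ddAAAA
AdAAAd
AAdAAd
AdAddd
k=4  AddddA
AAAdAA
ddAAAA
AdAAAd
AAdAAd
AdAddd
k=5  AAdddA
ddddAA
dAAAAA
AdAAAd
AAdAAd
AdAddd
k=6  AAdddd
dddddd
dAAAAd
AdAAAd
AAdAAd
AdAddd
k=7  AAdddd
dddddd
dAAAAd
AdAAAd
AAdAdd
AdAAAA
k=8  AAddAd
dddAAA
dAAAdd
AdAAAd
AAdAdd
AdAAAA
k=9  AAddAd
dddAAA
dAAAAd
AdAddA
AAdAAd
AdAAAA
k=10  AAddAd
dddAAA
dAAAAd
AdAddA
AddAAd
dAdAAA
k=11  AAddAd
dddAAA
ddAAAd
dAdddA
AAdAAd
dAdAAA
k=12  AAddAd
AddAAA
AAAAAd
AAdddA
AAdAAd
dAdAAA
k=13  AAddAA
AddAdd
AAAAAA
AAdddA
AAdAAd
dAdAAA

0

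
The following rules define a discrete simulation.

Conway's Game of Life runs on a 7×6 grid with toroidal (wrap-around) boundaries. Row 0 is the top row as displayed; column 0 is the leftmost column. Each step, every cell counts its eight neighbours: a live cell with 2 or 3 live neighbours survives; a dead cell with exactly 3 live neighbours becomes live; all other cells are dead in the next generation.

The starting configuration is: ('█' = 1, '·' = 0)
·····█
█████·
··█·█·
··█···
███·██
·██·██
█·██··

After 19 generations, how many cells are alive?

step 0: ·····█
█████·
··█·█·
··█···
███·██
·██·██
█·██··
step 1: ·····█
███·█·
····██
█·█·█·
····█·
······
█·██··
step 2: ····██
██·██·
··█·█·
····█·
···█·█
···█··
······
step 3: █··███
███···
·██·█·
····██
···█··
····█·
····█·
step 4: █·███·
······
··█·█·
··█·██
···█·█
···██·
······
step 5: ···█··
·██·██
····██
··█··█
··█··█
···██·
··█··█
step 6: ██·█·█
█·█··█
·██···
█··█·█
··█··█
··████
··█···
step 7: ···███
···███
··███·
█··███
·██···
·██·██
······
step 8: ···█·█
······
█·█···
█····█
······
████··
█·█···
step 9: ······
······
██···█
██···█
··█··█
█·██··
█···██
step 10: ·····█
█·····
·█···█
··█·█·
··████
█·██··
██·███
step 11: ·█····
█····█
██···█
███···
·····█
······
·█·█··
step 12: ·██···
·····█
··█···
··█···
██····
······
··█···
step 13: ·██···
·██···
······
··█···
·█····
·█····
·██···
step 14: █··█··
·██···
·██···
······
·██···
██····
█·····
step 15: █·█···
█··█··
·██···
······
███···
█·█···
█····█
step 16: █·····
█··█··
·██···
█·····
█·█···
··█···
█····█
step 17: ██····
█·█···
███···
█·█···
······
█····█
██···█
step 18: ··█···
··█··█
█·██·█
█·█···
██···█
·█···█
······
step 19: ······
█·█·██
█·████
··███·
··█··█
·█···█
······

16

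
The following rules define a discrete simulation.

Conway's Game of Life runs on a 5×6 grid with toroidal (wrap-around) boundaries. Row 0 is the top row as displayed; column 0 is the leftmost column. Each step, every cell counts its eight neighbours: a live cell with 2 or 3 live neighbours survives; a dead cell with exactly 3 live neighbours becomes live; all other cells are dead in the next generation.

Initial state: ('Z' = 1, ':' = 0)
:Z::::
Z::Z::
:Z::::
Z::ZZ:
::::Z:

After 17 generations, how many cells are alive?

6

t=0: :Z::::
Z::Z::
:Z::::
Z::ZZ:
::::Z:
t=1: ::::::
ZZZ:::
ZZZZZZ
:::ZZZ
:::ZZZ
t=2: ZZZZZZ
::::Z:
::::::
:Z::::
:::Z:Z
t=3: ZZZ:::
ZZZ:Z:
::::::
::::::
:::Z:Z
t=4: ::::Z:
Z:ZZ:Z
:Z::::
::::::
ZZZ:::
t=5: ::::Z:
ZZZZZZ
ZZZ:::
Z:Z:::
:Z::::
t=6: ::::Z:
::::Z:
::::Z:
Z:Z:::
:Z::::
t=7: ::::::
:::ZZZ
:::Z:Z
:Z::::
:Z::::
t=8: ::::Z:
:::Z:Z
Z:ZZ:Z
Z:Z:::
::::::
t=9: ::::Z:
Z:ZZ:Z
Z:ZZ:Z
Z:ZZ:Z
::::::
t=10: :::ZZZ
Z:Z:::
::::::
Z:ZZ:Z
:::ZZZ
t=11: Z:Z:::
:::ZZZ
Z:ZZ:Z
Z:ZZ:Z
::::::
t=12: :::ZZZ
::::::
::::::
Z:ZZ:Z
Z:ZZ:Z
t=13: Z:ZZ:Z
::::Z:
::::::
Z:ZZ:Z
::::::
t=14: :::ZZZ
:::ZZZ
:::ZZZ
::::::
::::::
t=15: :::Z:Z
Z:Z:::
:::Z:Z
::::Z:
::::Z:
t=16: :::ZZZ
Z:ZZ:Z
:::ZZZ
:::ZZZ
:::ZZZ
t=17: ::::::
Z:Z:::
::::::
Z:Z:::
Z:Z:::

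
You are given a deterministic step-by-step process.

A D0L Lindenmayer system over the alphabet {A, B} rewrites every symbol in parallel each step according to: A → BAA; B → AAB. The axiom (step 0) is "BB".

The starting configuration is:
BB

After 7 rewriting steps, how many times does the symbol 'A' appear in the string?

[0] BB
[1] AABAAB
[2] BAABAAAABBAABAAAAB
[3] AABBAABAAAABBAABAABAABAAAABAABBAABAAAABBAABAABAABAAAAB
[4] BAABAAAABAABBAABAAAABBAABAABAABAAAABAABBAABAAAABBAABAAAABB…ABAABAABAAAABAABBAABAAAABBAABAAAABBAABAAAABBAABAABAABAAAAB  (len 162)
[5] AABBAABAAAABBAABAABAABAAAABBAABAAAABAABBAABAAAABBAABAABAAB…ABAABAABAAAABAABBAABAAAABBAABAAAABBAABAAAABBAABAABAABAAAAB  (len 486)
[6] BAABAAAABAABBAABAAAABBAABAABAABAAAABAABBAABAAAABBAABAAAABB…ABAABAABAAAABAABBAABAAAABBAABAAAABBAABAAAABBAABAABAABAAAAB  (len 1458)
[7] AABBAABAAAABBAABAABAABAAAABBAABAAAABAABBAABAAAABBAABAABAAB…ABAABAABAAAABAABBAABAAAABBAABAAAABBAABAAAABBAABAABAABAAAAB  (len 4374)

2916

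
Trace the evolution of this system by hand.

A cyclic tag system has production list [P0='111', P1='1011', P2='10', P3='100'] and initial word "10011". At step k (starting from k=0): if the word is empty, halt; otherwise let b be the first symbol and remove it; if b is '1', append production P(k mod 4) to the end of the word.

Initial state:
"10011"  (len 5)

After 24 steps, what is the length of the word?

29

0) "10011"  (len 5)
1) "0011111"  (len 7)
2) "011111"  (len 6)
3) "11111"  (len 5)
4) "1111100"  (len 7)
5) "111100111"  (len 9)
6) "111001111011"  (len 12)
7) "1100111101110"  (len 13)
8) "100111101110100"  (len 15)
9) "00111101110100111"  (len 17)
10) "0111101110100111"  (len 16)
11) "111101110100111"  (len 15)
12) "11101110100111100"  (len 17)
13) "1101110100111100111"  (len 19)
14) "1011101001111001111011"  (len 22)
15) "01110100111100111101110"  (len 23)
16) "1110100111100111101110"  (len 22)
17) "110100111100111101110111"  (len 24)
18) "101001111001111011101111011"  (len 27)
19) "0100111100111101110111101110"  (len 28)
20) "100111100111101110111101110"  (len 27)
21) "00111100111101110111101110111"  (len 29)
22) "0111100111101110111101110111"  (len 28)
23) "111100111101110111101110111"  (len 27)
24) "11100111101110111101110111100"  (len 29)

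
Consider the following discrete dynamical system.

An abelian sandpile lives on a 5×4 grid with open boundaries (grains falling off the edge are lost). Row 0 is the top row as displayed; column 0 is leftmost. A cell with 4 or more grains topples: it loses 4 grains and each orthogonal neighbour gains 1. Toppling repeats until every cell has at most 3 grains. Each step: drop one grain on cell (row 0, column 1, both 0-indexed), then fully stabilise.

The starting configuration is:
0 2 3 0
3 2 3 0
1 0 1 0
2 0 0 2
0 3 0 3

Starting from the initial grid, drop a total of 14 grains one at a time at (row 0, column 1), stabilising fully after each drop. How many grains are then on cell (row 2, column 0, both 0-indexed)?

2

k=0  0 2 3 0
3 2 3 0
1 0 1 0
2 0 0 2
0 3 0 3
k=1  0 3 3 0
3 2 3 0
1 0 1 0
2 0 0 2
0 3 0 3
k=2  2 2 1 1
0 1 1 1
2 1 2 0
2 0 0 2
0 3 0 3
k=3  2 3 1 1
0 1 1 1
2 1 2 0
2 0 0 2
0 3 0 3
k=4  3 0 2 1
0 2 1 1
2 1 2 0
2 0 0 2
0 3 0 3
k=5  3 1 2 1
0 2 1 1
2 1 2 0
2 0 0 2
0 3 0 3
k=6  3 2 2 1
0 2 1 1
2 1 2 0
2 0 0 2
0 3 0 3
k=7  3 3 2 1
0 2 1 1
2 1 2 0
2 0 0 2
0 3 0 3
k=8  0 1 3 1
1 3 1 1
2 1 2 0
2 0 0 2
0 3 0 3
k=9  0 2 3 1
1 3 1 1
2 1 2 0
2 0 0 2
0 3 0 3
k=10  0 3 3 1
1 3 1 1
2 1 2 0
2 0 0 2
0 3 0 3
k=11  1 2 0 2
2 0 3 1
2 2 2 0
2 0 0 2
0 3 0 3
k=12  1 3 0 2
2 0 3 1
2 2 2 0
2 0 0 2
0 3 0 3
k=13  2 0 1 2
2 1 3 1
2 2 2 0
2 0 0 2
0 3 0 3
k=14  2 1 1 2
2 1 3 1
2 2 2 0
2 0 0 2
0 3 0 3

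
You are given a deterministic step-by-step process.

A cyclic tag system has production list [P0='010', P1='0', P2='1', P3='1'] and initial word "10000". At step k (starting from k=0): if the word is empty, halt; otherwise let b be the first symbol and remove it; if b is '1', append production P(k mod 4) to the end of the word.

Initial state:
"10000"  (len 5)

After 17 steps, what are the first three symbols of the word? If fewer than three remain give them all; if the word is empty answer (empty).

[0] "10000"  (len 5)
[1] "0000010"  (len 7)
[2] "000010"  (len 6)
[3] "00010"  (len 5)
[4] "0010"  (len 4)
[5] "010"  (len 3)
[6] "10"  (len 2)
[7] "01"  (len 2)
[8] "1"  (len 1)
[9] "010"  (len 3)
[10] "10"  (len 2)
[11] "01"  (len 2)
[12] "1"  (len 1)
[13] "010"  (len 3)
[14] "10"  (len 2)
[15] "01"  (len 2)
[16] "1"  (len 1)
[17] "010"  (len 3)

010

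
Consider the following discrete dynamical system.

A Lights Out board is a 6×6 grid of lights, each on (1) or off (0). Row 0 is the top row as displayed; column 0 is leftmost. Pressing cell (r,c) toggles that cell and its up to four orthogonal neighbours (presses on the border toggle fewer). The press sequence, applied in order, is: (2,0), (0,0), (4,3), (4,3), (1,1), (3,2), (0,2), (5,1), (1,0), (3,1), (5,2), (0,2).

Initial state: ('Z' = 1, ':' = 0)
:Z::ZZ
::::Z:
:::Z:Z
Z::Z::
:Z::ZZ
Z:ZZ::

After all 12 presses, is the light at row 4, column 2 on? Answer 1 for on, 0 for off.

[0] :Z::ZZ
::::Z:
:::Z:Z
Z::Z::
:Z::ZZ
Z:ZZ::
[1] :Z::ZZ
Z:::Z:
ZZ:Z:Z
:::Z::
:Z::ZZ
Z:ZZ::
[2] Z:::ZZ
::::Z:
ZZ:Z:Z
:::Z::
:Z::ZZ
Z:ZZ::
[3] Z:::ZZ
::::Z:
ZZ:Z:Z
::::::
:ZZZ:Z
Z:Z:::
[4] Z:::ZZ
::::Z:
ZZ:Z:Z
:::Z::
:Z::ZZ
Z:ZZ::
[5] ZZ::ZZ
ZZZ:Z:
Z::Z:Z
:::Z::
:Z::ZZ
Z:ZZ::
[6] ZZ::ZZ
ZZZ:Z:
Z:ZZ:Z
:ZZ:::
:ZZ:ZZ
Z:ZZ::
[7] Z:ZZZZ
ZZ::Z:
Z:ZZ:Z
:ZZ:::
:ZZ:ZZ
Z:ZZ::
[8] Z:ZZZZ
ZZ::Z:
Z:ZZ:Z
:ZZ:::
::Z:ZZ
:Z:Z::
[9] ::ZZZZ
::::Z:
::ZZ:Z
:ZZ:::
::Z:ZZ
:Z:Z::
[10] ::ZZZZ
::::Z:
:ZZZ:Z
Z:::::
:ZZ:ZZ
:Z:Z::
[11] ::ZZZZ
::::Z:
:ZZZ:Z
Z:::::
:Z::ZZ
::Z:::
[12] :Z::ZZ
::Z:Z:
:ZZZ:Z
Z:::::
:Z::ZZ
::Z:::

0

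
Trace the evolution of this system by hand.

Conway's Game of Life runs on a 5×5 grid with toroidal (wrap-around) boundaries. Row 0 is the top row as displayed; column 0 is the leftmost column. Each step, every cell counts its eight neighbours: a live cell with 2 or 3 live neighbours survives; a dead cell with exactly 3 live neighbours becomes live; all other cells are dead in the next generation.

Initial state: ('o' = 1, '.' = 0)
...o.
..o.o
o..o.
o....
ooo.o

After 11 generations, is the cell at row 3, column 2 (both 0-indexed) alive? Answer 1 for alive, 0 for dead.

k=0  ...o.
..o.o
o..o.
o....
ooo.o
k=1  .....
..o.o
oo.o.
..oo.
ooooo
k=2  .....
ooooo
oo...
.....
oo..o
k=3  .....
..ooo
...o.
....o
o....
k=4  ...oo
..ooo
..o..
....o
.....
k=5  ..o.o
..o.o
..o.o
.....
...oo
k=6  o.o.o
ooo.o
.....
....o
...oo
k=7  ..o..
..o.o
.o.oo
...oo
.....
k=8  ...o.
ooo.o
.....
o.ooo
...o.
k=9  oo.o.
ooooo
.....
..ooo
.....
k=10  ...o.
...o.
.....
...o.
oo...
k=11  ..o.o
.....
.....
.....
..o.o

0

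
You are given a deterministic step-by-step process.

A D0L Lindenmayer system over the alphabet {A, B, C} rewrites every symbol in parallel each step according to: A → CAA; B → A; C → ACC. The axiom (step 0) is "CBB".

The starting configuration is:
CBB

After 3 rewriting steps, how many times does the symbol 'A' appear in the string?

23

t=0: CBB
t=1: ACCAA
t=2: CAAACCACCCAACAA
t=3: ACCCAACAACAAACCACCCAAACCACCACCCAACAAACCCAACAA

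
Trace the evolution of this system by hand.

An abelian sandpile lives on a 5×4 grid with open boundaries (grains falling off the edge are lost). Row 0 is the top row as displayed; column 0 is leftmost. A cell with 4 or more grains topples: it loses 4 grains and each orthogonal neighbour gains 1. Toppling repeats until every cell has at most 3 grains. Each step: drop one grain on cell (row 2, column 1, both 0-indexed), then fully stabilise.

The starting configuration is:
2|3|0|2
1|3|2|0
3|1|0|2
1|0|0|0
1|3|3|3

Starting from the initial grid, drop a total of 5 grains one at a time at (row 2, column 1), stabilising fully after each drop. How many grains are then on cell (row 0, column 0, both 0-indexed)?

3

gen 0: 2|3|0|2
1|3|2|0
3|1|0|2
1|0|0|0
1|3|3|3
gen 1: 2|3|0|2
1|3|2|0
3|2|0|2
1|0|0|0
1|3|3|3
gen 2: 2|3|0|2
1|3|2|0
3|3|0|2
1|0|0|0
1|3|3|3
gen 3: 3|0|1|2
3|1|3|0
0|2|1|2
2|1|0|0
1|3|3|3
gen 4: 3|0|1|2
3|1|3|0
0|3|1|2
2|1|0|0
1|3|3|3
gen 5: 3|0|1|2
3|2|3|0
1|0|2|2
2|2|0|0
1|3|3|3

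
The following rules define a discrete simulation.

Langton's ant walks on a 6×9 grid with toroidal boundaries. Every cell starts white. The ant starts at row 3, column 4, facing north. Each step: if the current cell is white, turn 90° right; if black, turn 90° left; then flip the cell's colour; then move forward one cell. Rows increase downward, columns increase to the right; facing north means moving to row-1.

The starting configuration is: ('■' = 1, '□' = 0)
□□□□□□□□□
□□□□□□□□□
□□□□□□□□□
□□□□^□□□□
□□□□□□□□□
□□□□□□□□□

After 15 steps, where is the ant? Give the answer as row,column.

step 0: □□□□□□□□□
□□□□□□□□□
□□□□□□□□□
□□□□^□□□□
□□□□□□□□□
□□□□□□□□□
step 1: □□□□□□□□□
□□□□□□□□□
□□□□□□□□□
□□□□■>□□□
□□□□□□□□□
□□□□□□□□□
step 2: □□□□□□□□□
□□□□□□□□□
□□□□□□□□□
□□□□■■□□□
□□□□□v□□□
□□□□□□□□□
step 3: □□□□□□□□□
□□□□□□□□□
□□□□□□□□□
□□□□■■□□□
□□□□<■□□□
□□□□□□□□□
step 4: □□□□□□□□□
□□□□□□□□□
□□□□□□□□□
□□□□^■□□□
□□□□■■□□□
□□□□□□□□□
step 5: □□□□□□□□□
□□□□□□□□□
□□□□□□□□□
□□□<□■□□□
□□□□■■□□□
□□□□□□□□□
step 6: □□□□□□□□□
□□□□□□□□□
□□□^□□□□□
□□□■□■□□□
□□□□■■□□□
□□□□□□□□□
step 7: □□□□□□□□□
□□□□□□□□□
□□□■>□□□□
□□□■□■□□□
□□□□■■□□□
□□□□□□□□□
step 8: □□□□□□□□□
□□□□□□□□□
□□□■■□□□□
□□□■v■□□□
□□□□■■□□□
□□□□□□□□□
step 9: □□□□□□□□□
□□□□□□□□□
□□□■■□□□□
□□□<■■□□□
□□□□■■□□□
□□□□□□□□□
step 10: □□□□□□□□□
□□□□□□□□□
□□□■■□□□□
□□□□■■□□□
□□□v■■□□□
□□□□□□□□□
step 11: □□□□□□□□□
□□□□□□□□□
□□□■■□□□□
□□□□■■□□□
□□<■■■□□□
□□□□□□□□□
step 12: □□□□□□□□□
□□□□□□□□□
□□□■■□□□□
□□^□■■□□□
□□■■■■□□□
□□□□□□□□□
step 13: □□□□□□□□□
□□□□□□□□□
□□□■■□□□□
□□■>■■□□□
□□■■■■□□□
□□□□□□□□□
step 14: □□□□□□□□□
□□□□□□□□□
□□□■■□□□□
□□■■■■□□□
□□■v■■□□□
□□□□□□□□□
step 15: □□□□□□□□□
□□□□□□□□□
□□□■■□□□□
□□■■■■□□□
□□■□>■□□□
□□□□□□□□□

4,4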